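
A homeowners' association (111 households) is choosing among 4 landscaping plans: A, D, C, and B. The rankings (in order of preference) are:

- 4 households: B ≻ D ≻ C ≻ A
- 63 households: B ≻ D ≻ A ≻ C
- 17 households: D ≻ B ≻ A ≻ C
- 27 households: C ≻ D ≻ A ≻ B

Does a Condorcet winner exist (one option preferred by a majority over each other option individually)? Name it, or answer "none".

B vs A: 84–27 for B.
B vs D: 67–44 for B.
B vs C: 84–27 for B.
B beats every other option head-to-head.

B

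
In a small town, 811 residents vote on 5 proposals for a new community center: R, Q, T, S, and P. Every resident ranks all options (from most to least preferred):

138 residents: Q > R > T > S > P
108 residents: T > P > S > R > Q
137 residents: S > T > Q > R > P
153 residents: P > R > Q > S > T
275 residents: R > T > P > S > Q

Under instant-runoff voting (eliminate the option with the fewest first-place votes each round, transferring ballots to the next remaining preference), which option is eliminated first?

T

Round 1: R 275, Q 138, T 108, S 137, P 153. Eliminate T.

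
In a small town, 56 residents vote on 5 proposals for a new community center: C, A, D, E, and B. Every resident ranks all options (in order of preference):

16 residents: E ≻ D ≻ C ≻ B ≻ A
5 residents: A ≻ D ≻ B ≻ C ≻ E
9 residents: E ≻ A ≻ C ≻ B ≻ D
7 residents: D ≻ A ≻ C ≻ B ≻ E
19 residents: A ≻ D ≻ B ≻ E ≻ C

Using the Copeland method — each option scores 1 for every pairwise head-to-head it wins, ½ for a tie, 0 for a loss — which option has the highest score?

A

C: beats B; loses to A, D, and E → score 1.
A: beats C, D, E, and B → score 4.
D: beats C, E, and B; loses to A → score 3.
E: beats C; loses to A, D, and B → score 1.
B: beats E; loses to C, A, and D → score 1.
A has the best pairwise record.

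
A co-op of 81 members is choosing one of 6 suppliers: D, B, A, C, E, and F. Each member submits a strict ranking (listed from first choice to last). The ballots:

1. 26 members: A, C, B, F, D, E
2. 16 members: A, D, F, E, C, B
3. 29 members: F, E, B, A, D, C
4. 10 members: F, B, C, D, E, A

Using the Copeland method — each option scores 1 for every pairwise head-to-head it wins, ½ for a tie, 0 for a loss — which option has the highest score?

D: beats C and E; loses to B, A, and F → score 2.
B: beats D; loses to A, C, E, and F → score 1.
A: beats D, B, C, E, and F → score 5.
C: beats B; loses to D, A, E, and F → score 1.
E: beats B and C; loses to D, A, and F → score 2.
F: beats D, B, C, and E; loses to A → score 4.
A has the best pairwise record.

A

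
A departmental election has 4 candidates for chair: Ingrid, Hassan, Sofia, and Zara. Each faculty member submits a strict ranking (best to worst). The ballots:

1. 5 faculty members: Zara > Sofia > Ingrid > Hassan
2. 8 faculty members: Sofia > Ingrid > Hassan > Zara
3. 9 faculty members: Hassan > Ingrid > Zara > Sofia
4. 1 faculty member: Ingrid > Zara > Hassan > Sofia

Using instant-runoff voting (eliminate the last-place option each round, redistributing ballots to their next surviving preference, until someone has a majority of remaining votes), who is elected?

Round 1: Ingrid 1, Hassan 9, Sofia 8, Zara 5. Eliminate Ingrid.
Round 2: Hassan 9, Sofia 8, Zara 6. Eliminate Zara.
Round 3: Hassan 10, Sofia 13. Sofia has a majority.

Sofia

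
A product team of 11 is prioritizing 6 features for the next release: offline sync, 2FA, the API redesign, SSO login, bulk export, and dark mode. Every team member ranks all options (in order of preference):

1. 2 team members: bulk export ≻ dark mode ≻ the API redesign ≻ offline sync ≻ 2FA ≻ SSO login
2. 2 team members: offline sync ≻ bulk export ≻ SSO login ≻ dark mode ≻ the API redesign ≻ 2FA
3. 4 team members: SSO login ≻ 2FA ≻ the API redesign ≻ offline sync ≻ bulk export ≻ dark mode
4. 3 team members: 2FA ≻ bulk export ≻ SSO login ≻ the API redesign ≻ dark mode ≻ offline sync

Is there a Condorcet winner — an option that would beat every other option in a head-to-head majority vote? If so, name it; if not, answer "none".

Checking pairwise contests:
2FA beats offline sync 7–4.
SSO login beats 2FA 6–5.
2FA beats the API redesign 7–4.
bulk export beats SSO login 7–4.
offline sync beats bulk export 6–5.
offline sync beats dark mode 6–5.
Every option loses at least one head-to-head, so there is no Condorcet winner.

none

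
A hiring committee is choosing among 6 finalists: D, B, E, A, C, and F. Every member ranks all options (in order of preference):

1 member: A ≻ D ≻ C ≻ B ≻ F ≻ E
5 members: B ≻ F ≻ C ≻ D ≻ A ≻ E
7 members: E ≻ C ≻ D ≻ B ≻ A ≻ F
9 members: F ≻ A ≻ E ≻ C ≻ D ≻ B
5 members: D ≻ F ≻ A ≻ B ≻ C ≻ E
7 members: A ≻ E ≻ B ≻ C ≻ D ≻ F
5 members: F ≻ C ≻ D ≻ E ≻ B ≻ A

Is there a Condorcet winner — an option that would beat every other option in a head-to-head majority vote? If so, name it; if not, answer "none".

Checking pairwise contests:
E beats D 23–16.
D beats B 27–12.
A beats E 27–12.
D beats A 22–17.
E beats C 23–16.
D beats F 20–19.
Every option loses at least one head-to-head, so there is no Condorcet winner.

none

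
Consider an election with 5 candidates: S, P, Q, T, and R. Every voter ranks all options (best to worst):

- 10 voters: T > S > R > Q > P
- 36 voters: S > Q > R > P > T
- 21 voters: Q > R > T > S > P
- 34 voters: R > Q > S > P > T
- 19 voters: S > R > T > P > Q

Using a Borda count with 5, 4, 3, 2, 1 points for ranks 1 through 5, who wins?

R

S: 10·4 + 36·5 + 21·2 + 34·3 + 19·5 = 459
P: 10·1 + 36·2 + 21·1 + 34·2 + 19·2 = 209
Q: 10·2 + 36·4 + 21·5 + 34·4 + 19·1 = 424
T: 10·5 + 36·1 + 21·3 + 34·1 + 19·3 = 240
R: 10·3 + 36·3 + 21·4 + 34·5 + 19·4 = 468
R has the highest Borda score (468).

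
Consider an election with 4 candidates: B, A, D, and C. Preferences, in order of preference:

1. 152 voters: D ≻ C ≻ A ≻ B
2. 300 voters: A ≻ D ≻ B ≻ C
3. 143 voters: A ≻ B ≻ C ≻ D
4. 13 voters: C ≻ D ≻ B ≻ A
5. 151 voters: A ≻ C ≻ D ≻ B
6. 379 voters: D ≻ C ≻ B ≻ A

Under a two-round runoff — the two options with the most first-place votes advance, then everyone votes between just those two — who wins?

A

Round 1 first-place votes: B 0, A 594, D 531, C 13.
A and D advance.
Runoff: A is preferred to D by 594 voters; D by 544.
A wins the runoff.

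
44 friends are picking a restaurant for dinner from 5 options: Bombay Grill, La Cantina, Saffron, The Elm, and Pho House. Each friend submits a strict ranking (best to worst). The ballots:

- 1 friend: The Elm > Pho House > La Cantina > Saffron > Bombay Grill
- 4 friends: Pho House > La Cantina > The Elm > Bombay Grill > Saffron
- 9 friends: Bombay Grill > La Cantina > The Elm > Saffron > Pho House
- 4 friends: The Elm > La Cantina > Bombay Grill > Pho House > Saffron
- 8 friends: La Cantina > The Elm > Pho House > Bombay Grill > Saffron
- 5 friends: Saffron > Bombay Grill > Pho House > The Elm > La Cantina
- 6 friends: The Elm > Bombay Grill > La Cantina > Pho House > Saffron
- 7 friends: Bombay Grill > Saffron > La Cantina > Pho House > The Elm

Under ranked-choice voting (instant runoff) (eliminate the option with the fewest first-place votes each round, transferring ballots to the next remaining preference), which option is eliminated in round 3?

The Elm

Round 1: Bombay Grill 16, La Cantina 8, Saffron 5, The Elm 11, Pho House 4. Eliminate Pho House.
Round 2: Bombay Grill 16, La Cantina 12, Saffron 5, The Elm 11. Eliminate Saffron.
Round 3: Bombay Grill 21, La Cantina 12, The Elm 11. Eliminate The Elm.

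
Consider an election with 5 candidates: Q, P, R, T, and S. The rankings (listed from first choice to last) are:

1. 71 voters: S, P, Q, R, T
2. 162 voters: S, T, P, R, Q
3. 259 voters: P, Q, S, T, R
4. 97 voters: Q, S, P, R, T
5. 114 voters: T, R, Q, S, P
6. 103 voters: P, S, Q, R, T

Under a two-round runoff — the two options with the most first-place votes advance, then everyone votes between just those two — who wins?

S

Round 1 first-place votes: Q 97, P 362, R 0, T 114, S 233.
P and S advance.
Runoff: P is preferred to S by 362 voters; S by 444.
S wins the runoff.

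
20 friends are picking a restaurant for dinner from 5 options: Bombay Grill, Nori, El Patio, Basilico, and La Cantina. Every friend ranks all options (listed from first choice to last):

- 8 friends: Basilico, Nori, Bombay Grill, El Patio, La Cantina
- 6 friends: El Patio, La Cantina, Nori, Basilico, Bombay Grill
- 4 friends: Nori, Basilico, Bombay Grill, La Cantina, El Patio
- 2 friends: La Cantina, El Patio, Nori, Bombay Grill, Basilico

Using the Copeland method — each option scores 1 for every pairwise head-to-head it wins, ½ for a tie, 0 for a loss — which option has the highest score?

Bombay Grill: beats El Patio and La Cantina; loses to Nori and Basilico → score 2.
Nori: beats Bombay Grill, El Patio, Basilico, and La Cantina → score 4.
El Patio: beats La Cantina; loses to Bombay Grill, Nori, and Basilico → score 1.
Basilico: beats Bombay Grill, El Patio, and La Cantina; loses to Nori → score 3.
La Cantina: loses to Bombay Grill, Nori, El Patio, and Basilico → score 0.
Nori has the best pairwise record.

Nori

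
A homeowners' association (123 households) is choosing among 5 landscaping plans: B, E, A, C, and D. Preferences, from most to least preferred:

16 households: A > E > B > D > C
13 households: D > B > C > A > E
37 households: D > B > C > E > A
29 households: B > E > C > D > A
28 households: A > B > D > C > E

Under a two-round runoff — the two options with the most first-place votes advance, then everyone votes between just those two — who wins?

Round 1 first-place votes: B 29, E 0, A 44, C 0, D 50.
D and A advance.
Runoff: D is preferred to A by 79 voters; A by 44.
D wins the runoff.

D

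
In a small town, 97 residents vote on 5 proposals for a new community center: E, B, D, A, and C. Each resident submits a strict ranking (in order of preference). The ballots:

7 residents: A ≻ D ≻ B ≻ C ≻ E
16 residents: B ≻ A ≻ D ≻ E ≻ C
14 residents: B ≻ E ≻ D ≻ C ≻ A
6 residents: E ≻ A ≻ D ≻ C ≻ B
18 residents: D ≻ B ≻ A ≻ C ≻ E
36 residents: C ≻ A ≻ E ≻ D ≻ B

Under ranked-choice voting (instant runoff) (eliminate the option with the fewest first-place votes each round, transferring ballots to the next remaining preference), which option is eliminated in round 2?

Round 1: E 6, B 30, D 18, A 7, C 36. Eliminate E.
Round 2: B 30, D 18, A 13, C 36. Eliminate A.

A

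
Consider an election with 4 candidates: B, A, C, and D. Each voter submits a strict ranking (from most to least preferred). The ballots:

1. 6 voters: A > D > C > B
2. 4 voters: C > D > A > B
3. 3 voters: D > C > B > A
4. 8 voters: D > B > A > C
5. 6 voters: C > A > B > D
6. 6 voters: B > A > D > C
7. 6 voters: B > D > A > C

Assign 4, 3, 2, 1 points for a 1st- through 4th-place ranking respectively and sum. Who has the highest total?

D

B: 6·1 + 4·1 + 3·2 + 8·3 + 6·2 + 6·4 + 6·4 = 100
A: 6·4 + 4·2 + 3·1 + 8·2 + 6·3 + 6·3 + 6·2 = 99
C: 6·2 + 4·4 + 3·3 + 8·1 + 6·4 + 6·1 + 6·1 = 81
D: 6·3 + 4·3 + 3·4 + 8·4 + 6·1 + 6·2 + 6·3 = 110
D has the highest Borda score (110).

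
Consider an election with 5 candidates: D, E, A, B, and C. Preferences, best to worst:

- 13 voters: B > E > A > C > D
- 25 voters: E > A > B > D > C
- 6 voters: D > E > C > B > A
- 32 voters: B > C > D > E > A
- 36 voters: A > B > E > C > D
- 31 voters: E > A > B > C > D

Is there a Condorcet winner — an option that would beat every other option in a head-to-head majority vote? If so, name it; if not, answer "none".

none

Checking pairwise contests:
E beats D 105–38.
B beats E 81–62.
E beats A 107–36.
A beats B 92–51.
E beats C 111–32.
Every option loses at least one head-to-head, so there is no Condorcet winner.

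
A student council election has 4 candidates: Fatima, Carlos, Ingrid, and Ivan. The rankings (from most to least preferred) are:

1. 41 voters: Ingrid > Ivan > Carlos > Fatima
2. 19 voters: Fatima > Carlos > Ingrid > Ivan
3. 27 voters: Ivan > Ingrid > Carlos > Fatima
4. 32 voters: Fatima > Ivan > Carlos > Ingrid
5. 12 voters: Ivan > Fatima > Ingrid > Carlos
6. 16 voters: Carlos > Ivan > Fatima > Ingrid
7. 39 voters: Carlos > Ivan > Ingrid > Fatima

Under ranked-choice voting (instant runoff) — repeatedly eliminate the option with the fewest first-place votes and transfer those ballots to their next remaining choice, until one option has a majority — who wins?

Round 1: Fatima 51, Carlos 55, Ingrid 41, Ivan 39. Eliminate Ivan.
Round 2: Fatima 63, Carlos 55, Ingrid 68. Eliminate Carlos.
Round 3: Fatima 79, Ingrid 107. Ingrid has a majority.

Ingrid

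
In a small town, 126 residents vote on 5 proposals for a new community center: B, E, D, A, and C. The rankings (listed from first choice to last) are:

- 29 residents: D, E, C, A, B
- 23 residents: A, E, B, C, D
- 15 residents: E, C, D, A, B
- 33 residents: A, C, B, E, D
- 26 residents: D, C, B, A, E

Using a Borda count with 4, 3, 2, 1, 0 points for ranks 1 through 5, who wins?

B: 29·0 + 23·2 + 15·0 + 33·2 + 26·2 = 164
E: 29·3 + 23·3 + 15·4 + 33·1 + 26·0 = 249
D: 29·4 + 23·0 + 15·2 + 33·0 + 26·4 = 250
A: 29·1 + 23·4 + 15·1 + 33·4 + 26·1 = 294
C: 29·2 + 23·1 + 15·3 + 33·3 + 26·3 = 303
C has the highest Borda score (303).

C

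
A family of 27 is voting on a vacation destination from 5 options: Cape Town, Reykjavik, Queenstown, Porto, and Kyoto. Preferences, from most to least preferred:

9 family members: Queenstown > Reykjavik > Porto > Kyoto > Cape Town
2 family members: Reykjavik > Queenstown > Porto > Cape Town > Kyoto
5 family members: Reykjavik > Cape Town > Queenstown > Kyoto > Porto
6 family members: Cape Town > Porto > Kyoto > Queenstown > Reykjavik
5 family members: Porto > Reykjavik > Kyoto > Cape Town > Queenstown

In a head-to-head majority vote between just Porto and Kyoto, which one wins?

Porto

Voters preferring Porto to Kyoto: 22; preferring Kyoto to Porto: 5.
Porto wins the head-to-head.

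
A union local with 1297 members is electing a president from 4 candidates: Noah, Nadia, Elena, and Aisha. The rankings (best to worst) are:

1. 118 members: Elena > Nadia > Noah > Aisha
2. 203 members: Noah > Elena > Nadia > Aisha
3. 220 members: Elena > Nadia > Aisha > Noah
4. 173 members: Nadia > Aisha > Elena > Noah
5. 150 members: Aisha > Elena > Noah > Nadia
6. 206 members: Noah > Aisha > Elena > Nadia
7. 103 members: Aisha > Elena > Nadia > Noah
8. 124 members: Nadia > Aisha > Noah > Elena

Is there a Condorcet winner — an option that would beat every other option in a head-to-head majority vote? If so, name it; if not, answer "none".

none

Checking pairwise contests:
Nadia beats Noah 738–559.
Elena beats Nadia 1000–297.
Aisha beats Elena 756–541.
Nadia beats Aisha 838–459.
Every option loses at least one head-to-head, so there is no Condorcet winner.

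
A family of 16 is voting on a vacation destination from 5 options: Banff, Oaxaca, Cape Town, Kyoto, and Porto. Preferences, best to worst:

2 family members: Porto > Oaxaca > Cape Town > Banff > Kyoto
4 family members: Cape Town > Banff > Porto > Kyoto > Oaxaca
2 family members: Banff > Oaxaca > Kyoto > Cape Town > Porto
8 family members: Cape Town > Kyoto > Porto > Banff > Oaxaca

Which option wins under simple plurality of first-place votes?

Cape Town

First-place votes: Banff 2, Oaxaca 0, Cape Town 12, Kyoto 0, Porto 2.
Cape Town has the most first-place votes.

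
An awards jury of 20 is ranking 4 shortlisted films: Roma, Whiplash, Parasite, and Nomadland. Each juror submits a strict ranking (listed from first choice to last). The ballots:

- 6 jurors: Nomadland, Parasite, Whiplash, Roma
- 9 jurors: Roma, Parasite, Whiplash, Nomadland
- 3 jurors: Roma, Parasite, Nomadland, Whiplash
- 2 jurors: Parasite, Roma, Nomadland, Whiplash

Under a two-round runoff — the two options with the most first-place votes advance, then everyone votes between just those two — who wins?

Round 1 first-place votes: Roma 12, Whiplash 0, Parasite 2, Nomadland 6.
Roma and Nomadland advance.
Runoff: Roma is preferred to Nomadland by 14 voters; Nomadland by 6.
Roma wins the runoff.

Roma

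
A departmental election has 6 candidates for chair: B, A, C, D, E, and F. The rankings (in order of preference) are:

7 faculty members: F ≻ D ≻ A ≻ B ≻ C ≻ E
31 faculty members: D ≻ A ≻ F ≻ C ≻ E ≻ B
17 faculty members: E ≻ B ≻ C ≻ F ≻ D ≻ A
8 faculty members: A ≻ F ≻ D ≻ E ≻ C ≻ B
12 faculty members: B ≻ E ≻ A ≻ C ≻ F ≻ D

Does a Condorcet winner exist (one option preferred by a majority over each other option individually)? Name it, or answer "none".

Checking pairwise contests:
A beats B 46–29.
D beats A 55–20.
A beats C 58–17.
F beats D 44–31.
A beats E 46–29.
A beats F 51–24.
Every option loses at least one head-to-head, so there is no Condorcet winner.

none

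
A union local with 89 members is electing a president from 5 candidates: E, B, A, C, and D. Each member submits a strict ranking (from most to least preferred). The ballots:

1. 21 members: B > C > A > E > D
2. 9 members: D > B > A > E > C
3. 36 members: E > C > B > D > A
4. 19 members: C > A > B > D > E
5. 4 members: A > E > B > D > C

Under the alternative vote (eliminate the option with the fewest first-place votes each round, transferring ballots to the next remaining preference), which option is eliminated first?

Round 1: E 36, B 21, A 4, C 19, D 9. Eliminate A.

A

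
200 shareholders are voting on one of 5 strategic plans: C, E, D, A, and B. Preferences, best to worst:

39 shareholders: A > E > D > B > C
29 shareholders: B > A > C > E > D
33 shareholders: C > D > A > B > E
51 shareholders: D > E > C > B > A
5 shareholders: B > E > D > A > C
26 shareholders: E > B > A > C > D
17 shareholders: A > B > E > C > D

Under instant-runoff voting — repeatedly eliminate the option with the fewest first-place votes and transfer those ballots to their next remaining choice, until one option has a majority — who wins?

D

Round 1: C 33, E 26, D 51, A 56, B 34. Eliminate E.
Round 2: C 33, D 51, A 56, B 60. Eliminate C.
Round 3: D 84, A 56, B 60. Eliminate A.
Round 4: D 123, B 77. D has a majority.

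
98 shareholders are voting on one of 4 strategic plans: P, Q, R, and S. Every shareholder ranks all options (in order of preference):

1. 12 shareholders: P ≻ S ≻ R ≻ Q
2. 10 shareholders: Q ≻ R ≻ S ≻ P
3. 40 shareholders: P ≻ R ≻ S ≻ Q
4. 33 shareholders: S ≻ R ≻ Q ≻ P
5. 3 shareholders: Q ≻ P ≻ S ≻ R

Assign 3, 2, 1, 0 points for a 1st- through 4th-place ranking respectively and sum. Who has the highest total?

R

P: 12·3 + 10·0 + 40·3 + 33·0 + 3·2 = 162
Q: 12·0 + 10·3 + 40·0 + 33·1 + 3·3 = 72
R: 12·1 + 10·2 + 40·2 + 33·2 + 3·0 = 178
S: 12·2 + 10·1 + 40·1 + 33·3 + 3·1 = 176
R has the highest Borda score (178).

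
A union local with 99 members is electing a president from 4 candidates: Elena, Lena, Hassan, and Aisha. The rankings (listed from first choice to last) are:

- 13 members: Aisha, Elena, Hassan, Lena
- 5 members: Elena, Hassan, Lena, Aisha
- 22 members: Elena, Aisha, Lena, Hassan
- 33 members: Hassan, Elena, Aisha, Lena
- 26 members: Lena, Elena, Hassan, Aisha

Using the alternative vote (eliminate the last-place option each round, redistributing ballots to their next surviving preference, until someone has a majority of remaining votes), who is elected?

Elena

Round 1: Elena 27, Lena 26, Hassan 33, Aisha 13. Eliminate Aisha.
Round 2: Elena 40, Lena 26, Hassan 33. Eliminate Lena.
Round 3: Elena 66, Hassan 33. Elena has a majority.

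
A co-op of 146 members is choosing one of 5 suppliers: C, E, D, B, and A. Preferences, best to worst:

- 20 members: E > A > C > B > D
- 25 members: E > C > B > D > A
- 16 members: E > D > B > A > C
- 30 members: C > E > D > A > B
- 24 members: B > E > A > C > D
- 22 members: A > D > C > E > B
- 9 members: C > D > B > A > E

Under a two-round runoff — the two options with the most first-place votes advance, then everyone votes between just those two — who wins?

E

Round 1 first-place votes: C 39, E 61, D 0, B 24, A 22.
E and C advance.
Runoff: E is preferred to C by 85 voters; C by 61.
E wins the runoff.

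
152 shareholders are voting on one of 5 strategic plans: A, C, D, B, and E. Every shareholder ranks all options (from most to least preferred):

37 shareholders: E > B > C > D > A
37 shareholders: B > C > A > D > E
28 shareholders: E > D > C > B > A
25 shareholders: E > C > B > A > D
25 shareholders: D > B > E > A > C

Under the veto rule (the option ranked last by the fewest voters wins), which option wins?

B

Last-place votes: A 65, C 25, D 25, B 0, E 37.
B is ranked last by the fewest voters, so B wins.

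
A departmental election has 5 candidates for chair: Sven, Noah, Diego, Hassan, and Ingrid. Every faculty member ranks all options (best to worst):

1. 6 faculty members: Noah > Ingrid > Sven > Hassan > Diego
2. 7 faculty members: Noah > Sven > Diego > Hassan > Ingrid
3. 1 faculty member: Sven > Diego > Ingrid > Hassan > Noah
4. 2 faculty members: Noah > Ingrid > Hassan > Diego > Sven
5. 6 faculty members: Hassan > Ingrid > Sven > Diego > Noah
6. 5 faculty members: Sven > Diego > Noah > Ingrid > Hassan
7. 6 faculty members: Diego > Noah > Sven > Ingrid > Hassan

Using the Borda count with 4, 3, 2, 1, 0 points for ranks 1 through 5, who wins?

Sven: 6·2 + 7·3 + 1·4 + 2·0 + 6·2 + 5·4 + 6·2 = 81
Noah: 6·4 + 7·4 + 1·0 + 2·4 + 6·0 + 5·2 + 6·3 = 88
Diego: 6·0 + 7·2 + 1·3 + 2·1 + 6·1 + 5·3 + 6·4 = 64
Hassan: 6·1 + 7·1 + 1·1 + 2·2 + 6·4 + 5·0 + 6·0 = 42
Ingrid: 6·3 + 7·0 + 1·2 + 2·3 + 6·3 + 5·1 + 6·1 = 55
Noah has the highest Borda score (88).

Noah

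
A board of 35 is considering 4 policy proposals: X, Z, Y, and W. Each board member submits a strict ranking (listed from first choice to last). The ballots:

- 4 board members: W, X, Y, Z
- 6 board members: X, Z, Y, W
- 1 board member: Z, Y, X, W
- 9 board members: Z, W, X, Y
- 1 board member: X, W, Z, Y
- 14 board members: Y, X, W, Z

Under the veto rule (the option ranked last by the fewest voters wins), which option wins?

Last-place votes: X 0, Z 18, Y 10, W 7.
X is ranked last by the fewest voters, so X wins.

X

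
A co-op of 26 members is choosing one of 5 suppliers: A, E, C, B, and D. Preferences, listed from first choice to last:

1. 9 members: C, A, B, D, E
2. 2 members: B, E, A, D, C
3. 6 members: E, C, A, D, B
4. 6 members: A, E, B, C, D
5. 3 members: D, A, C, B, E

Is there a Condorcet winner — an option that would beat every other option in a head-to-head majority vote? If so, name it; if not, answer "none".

Checking pairwise contests:
C beats A 15–11.
A beats E 18–8.
E beats C 14–12.
A beats B 24–2.
A beats D 23–3.
Every option loses at least one head-to-head, so there is no Condorcet winner.

none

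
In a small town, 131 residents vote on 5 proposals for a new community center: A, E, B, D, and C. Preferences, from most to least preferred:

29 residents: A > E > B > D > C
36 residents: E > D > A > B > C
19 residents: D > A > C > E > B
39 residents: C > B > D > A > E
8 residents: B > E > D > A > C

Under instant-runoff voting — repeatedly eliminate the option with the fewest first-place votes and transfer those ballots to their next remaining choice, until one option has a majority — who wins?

A

Round 1: A 29, E 36, B 8, D 19, C 39. Eliminate B.
Round 2: A 29, E 44, D 19, C 39. Eliminate D.
Round 3: A 48, E 44, C 39. Eliminate C.
Round 4: A 87, E 44. A has a majority.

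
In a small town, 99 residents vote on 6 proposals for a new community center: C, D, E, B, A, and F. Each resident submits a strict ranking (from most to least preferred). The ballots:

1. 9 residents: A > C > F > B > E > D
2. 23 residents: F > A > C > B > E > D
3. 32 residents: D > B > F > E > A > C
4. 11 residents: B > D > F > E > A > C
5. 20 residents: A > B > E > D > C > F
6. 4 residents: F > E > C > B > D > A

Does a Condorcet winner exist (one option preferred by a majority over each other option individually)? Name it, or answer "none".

Checking pairwise contests:
D beats C 63–36.
E beats D 56–43.
B beats E 95–4.
A beats B 52–47.
F beats A 70–29.
D beats F 63–36.
Every option loses at least one head-to-head, so there is no Condorcet winner.

none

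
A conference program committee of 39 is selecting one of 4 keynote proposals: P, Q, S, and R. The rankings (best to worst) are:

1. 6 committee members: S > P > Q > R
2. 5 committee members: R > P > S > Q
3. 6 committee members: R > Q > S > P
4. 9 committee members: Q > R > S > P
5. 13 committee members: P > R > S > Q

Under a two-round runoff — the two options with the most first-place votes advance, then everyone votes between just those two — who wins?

Round 1 first-place votes: P 13, Q 9, S 6, R 11.
P and R advance.
Runoff: P is preferred to R by 19 voters; R by 20.
R wins the runoff.

R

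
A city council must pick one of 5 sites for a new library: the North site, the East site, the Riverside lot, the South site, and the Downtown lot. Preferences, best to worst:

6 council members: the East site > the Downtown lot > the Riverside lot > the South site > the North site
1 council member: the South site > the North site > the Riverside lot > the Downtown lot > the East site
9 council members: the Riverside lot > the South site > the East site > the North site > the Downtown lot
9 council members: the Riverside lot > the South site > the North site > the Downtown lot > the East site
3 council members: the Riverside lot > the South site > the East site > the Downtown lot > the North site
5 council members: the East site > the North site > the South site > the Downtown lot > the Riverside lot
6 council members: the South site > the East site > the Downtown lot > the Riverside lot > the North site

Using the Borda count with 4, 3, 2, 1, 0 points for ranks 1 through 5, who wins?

the North site: 6·0 + 1·3 + 9·1 + 9·2 + 3·0 + 5·3 + 6·0 = 45
the East site: 6·4 + 1·0 + 9·2 + 9·0 + 3·2 + 5·4 + 6·3 = 86
the Riverside lot: 6·2 + 1·2 + 9·4 + 9·4 + 3·4 + 5·0 + 6·1 = 104
the South site: 6·1 + 1·4 + 9·3 + 9·3 + 3·3 + 5·2 + 6·4 = 107
the Downtown lot: 6·3 + 1·1 + 9·0 + 9·1 + 3·1 + 5·1 + 6·2 = 48
the South site has the highest Borda score (107).

the South site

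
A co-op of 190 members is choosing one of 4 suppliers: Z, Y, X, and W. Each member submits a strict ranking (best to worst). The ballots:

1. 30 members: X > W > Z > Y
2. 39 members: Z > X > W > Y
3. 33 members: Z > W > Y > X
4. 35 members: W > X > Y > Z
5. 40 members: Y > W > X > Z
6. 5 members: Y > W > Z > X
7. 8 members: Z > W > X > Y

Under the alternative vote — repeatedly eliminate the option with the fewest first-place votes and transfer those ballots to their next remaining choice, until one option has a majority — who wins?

W

Round 1: Z 80, Y 45, X 30, W 35. Eliminate X.
Round 2: Z 80, Y 45, W 65. Eliminate Y.
Round 3: Z 80, W 110. W has a majority.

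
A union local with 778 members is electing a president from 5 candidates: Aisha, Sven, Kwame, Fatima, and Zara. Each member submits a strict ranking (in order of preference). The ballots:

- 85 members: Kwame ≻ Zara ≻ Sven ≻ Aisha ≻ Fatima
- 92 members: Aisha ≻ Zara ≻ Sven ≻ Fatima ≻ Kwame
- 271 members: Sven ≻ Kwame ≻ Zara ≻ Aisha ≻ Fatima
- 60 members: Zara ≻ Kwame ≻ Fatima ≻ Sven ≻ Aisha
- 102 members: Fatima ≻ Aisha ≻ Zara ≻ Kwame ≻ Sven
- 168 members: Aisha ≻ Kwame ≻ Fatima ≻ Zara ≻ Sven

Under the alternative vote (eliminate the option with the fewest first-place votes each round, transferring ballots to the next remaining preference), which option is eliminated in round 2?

Fatima

Round 1: Aisha 260, Sven 271, Kwame 85, Fatima 102, Zara 60. Eliminate Zara.
Round 2: Aisha 260, Sven 271, Kwame 145, Fatima 102. Eliminate Fatima.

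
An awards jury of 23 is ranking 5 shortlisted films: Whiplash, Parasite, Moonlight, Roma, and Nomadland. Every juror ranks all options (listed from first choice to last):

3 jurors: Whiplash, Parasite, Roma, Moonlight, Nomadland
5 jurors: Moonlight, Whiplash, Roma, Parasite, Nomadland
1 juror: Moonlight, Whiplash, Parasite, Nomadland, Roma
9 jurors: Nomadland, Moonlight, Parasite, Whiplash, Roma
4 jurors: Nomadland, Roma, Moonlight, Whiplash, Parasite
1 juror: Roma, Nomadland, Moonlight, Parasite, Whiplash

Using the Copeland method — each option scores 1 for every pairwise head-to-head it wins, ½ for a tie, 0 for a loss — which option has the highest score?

Nomadland

Whiplash: beats Parasite and Roma; loses to Moonlight and Nomadland → score 2.
Parasite: beats Roma; loses to Whiplash, Moonlight, and Nomadland → score 1.
Moonlight: beats Whiplash, Parasite, and Roma; loses to Nomadland → score 3.
Roma: loses to Whiplash, Parasite, Moonlight, and Nomadland → score 0.
Nomadland: beats Whiplash, Parasite, Moonlight, and Roma → score 4.
Nomadland has the best pairwise record.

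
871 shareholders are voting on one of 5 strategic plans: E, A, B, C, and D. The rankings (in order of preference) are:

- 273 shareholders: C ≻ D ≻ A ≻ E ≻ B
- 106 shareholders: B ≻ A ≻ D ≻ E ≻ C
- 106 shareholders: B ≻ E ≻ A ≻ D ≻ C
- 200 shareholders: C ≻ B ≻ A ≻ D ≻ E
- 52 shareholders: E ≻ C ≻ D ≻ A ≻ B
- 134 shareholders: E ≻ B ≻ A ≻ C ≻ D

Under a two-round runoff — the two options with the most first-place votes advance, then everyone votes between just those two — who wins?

Round 1 first-place votes: E 186, A 0, B 212, C 473, D 0.
C and B advance.
Runoff: C is preferred to B by 525 voters; B by 346.
C wins the runoff.

C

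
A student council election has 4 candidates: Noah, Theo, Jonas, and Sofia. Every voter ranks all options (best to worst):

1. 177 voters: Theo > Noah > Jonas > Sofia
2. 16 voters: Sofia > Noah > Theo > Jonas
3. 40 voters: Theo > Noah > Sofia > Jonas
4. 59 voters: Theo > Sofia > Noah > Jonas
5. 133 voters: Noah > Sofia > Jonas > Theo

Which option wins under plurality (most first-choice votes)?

First-place votes: Noah 133, Theo 276, Jonas 0, Sofia 16.
Theo has the most first-place votes.

Theo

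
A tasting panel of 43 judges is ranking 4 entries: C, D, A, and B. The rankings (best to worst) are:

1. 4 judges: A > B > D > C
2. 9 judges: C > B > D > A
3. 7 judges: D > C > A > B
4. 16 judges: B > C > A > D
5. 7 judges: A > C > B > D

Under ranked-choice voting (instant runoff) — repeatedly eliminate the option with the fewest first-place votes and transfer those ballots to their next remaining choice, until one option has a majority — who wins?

Round 1: C 9, D 7, A 11, B 16. Eliminate D.
Round 2: C 16, A 11, B 16. Eliminate A.
Round 3: C 23, B 20. C has a majority.

C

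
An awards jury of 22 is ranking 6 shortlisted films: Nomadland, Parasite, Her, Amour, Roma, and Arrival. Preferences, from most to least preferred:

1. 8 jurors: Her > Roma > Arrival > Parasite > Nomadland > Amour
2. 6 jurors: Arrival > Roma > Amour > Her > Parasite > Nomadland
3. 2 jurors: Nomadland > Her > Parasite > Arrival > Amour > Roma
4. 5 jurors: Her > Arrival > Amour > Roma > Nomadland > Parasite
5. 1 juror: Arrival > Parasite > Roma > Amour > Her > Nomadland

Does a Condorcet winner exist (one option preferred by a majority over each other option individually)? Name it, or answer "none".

Her vs Nomadland: 20–2 for Her.
Her vs Parasite: 21–1 for Her.
Her vs Amour: 15–7 for Her.
Her vs Roma: 15–7 for Her.
Her vs Arrival: 15–7 for Her.
Her beats every other option head-to-head.

Her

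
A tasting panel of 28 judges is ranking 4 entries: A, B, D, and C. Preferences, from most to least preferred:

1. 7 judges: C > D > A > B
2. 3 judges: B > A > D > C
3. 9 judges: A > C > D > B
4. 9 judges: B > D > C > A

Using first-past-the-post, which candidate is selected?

B

First-place votes: A 9, B 12, D 0, C 7.
B has the most first-place votes.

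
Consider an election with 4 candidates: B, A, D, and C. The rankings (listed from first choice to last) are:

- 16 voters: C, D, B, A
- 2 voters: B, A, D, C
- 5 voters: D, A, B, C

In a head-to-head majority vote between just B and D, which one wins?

D

Voters preferring B to D: 2; preferring D to B: 21.
D wins the head-to-head.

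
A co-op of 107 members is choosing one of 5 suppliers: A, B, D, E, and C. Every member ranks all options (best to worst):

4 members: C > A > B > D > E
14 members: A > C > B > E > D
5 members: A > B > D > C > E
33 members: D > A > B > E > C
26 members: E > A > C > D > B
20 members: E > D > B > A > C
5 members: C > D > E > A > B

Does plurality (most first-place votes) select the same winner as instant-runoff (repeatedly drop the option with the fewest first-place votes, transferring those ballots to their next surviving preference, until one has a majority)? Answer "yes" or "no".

yes

Plurality — first-place votes: A 19, B 0, D 33, E 46, C 9. Winner: E.
Instant-runoff — R1 A 19, B 0, D 33, E 46, C 9 (B out); R2 A 19, D 33, E 46, C 9 (C out); R3 A 23, D 38, E 46 (A out); R4 D 47, E 60 (E winner). Winner: E.
The two methods agree.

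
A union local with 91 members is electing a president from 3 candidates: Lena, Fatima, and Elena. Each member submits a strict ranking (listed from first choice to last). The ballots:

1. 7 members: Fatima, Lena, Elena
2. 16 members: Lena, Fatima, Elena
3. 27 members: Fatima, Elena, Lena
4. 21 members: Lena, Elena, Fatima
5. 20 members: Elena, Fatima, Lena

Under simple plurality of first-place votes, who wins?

First-place votes: Lena 37, Fatima 34, Elena 20.
Lena has the most first-place votes.

Lena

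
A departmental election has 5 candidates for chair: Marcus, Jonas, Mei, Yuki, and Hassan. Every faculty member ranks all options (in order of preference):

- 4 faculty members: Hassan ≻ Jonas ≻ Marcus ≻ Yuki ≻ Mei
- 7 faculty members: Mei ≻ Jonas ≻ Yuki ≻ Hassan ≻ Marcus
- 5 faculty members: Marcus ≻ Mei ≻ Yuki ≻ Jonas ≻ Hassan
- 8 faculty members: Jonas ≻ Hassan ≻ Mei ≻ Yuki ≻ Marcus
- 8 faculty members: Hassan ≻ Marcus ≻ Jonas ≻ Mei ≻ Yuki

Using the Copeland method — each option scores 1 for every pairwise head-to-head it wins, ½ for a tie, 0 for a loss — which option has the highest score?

Jonas

Marcus: beats Mei and Yuki; loses to Jonas and Hassan → score 2.
Jonas: beats Marcus, Mei, Yuki, and Hassan → score 4.
Mei: beats Yuki; loses to Marcus, Jonas, and Hassan → score 1.
Yuki: loses to Marcus, Jonas, Mei, and Hassan → score 0.
Hassan: beats Marcus, Mei, and Yuki; loses to Jonas → score 3.
Jonas has the best pairwise record.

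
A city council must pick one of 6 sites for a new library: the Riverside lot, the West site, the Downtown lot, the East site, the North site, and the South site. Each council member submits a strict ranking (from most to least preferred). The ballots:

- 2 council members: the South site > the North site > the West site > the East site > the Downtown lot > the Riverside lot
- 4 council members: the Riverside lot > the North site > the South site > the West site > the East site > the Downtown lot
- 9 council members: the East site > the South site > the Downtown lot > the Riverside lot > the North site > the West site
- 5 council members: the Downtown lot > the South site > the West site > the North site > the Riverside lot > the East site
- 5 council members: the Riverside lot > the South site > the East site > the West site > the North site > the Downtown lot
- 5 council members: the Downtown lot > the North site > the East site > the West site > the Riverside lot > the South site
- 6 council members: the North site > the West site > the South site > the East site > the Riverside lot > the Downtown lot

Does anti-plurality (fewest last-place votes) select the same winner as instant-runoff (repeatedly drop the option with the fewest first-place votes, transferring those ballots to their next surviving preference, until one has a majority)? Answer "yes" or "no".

Anti-plurality — last-place votes: the Riverside lot 2, the West site 9, the Downtown lot 15, the East site 5, the North site 0, the South site 5. Winner: the North site.
Instant-runoff — R1 the Riverside lot 9, the West site 0, the Downtown lot 10, the East site 9, the North site 6, the South site 2 (the West site out); R2 the Riverside lot 9, the Downtown lot 10, the East site 9, the North site 6, the South site 2 (the South site out); R3 the Riverside lot 9, the Downtown lot 10, the East site 9, the North site 8 (the North site out); R4 the Riverside lot 9, the Downtown lot 10, the East site 17 (the Riverside lot out); R5 the Downtown lot 10, the East site 26 (the East site winner). Winner: the East site.
The two methods disagree.

no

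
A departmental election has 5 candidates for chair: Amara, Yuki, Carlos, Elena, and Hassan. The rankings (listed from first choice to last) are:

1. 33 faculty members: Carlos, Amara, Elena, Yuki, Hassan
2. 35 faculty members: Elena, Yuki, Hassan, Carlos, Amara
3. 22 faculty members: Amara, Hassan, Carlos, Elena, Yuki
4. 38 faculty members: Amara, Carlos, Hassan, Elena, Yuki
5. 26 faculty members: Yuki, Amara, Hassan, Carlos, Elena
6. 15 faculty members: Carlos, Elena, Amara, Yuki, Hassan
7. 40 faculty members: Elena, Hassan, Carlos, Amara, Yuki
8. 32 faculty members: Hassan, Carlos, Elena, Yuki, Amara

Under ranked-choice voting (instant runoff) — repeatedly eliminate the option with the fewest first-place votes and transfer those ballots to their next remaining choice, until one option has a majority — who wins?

Round 1: Amara 60, Yuki 26, Carlos 48, Elena 75, Hassan 32. Eliminate Yuki.
Round 2: Amara 86, Carlos 48, Elena 75, Hassan 32. Eliminate Hassan.
Round 3: Amara 86, Carlos 80, Elena 75. Eliminate Elena.
Round 4: Amara 86, Carlos 155. Carlos has a majority.

Carlos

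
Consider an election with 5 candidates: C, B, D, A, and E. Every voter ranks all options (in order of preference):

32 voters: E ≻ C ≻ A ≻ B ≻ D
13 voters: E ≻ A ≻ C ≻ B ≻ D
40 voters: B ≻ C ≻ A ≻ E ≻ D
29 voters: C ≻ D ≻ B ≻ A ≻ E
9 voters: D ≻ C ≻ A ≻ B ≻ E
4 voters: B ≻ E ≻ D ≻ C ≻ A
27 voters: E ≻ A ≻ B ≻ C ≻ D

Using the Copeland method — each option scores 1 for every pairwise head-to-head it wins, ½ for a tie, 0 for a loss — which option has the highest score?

C: beats B, D, A, and E → score 4.
B: beats D and E; loses to C and A → score 2.
D: loses to C, B, A, and E → score 0.
A: beats B, D, and E; loses to C → score 3.
E: beats D; loses to C, B, and A → score 1.
C has the best pairwise record.

C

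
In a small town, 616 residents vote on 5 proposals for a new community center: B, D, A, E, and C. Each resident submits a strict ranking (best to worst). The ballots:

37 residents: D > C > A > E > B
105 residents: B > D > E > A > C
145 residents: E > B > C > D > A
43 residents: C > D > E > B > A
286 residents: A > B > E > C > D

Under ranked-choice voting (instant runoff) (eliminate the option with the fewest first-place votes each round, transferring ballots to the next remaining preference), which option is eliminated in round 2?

C

Round 1: B 105, D 37, A 286, E 145, C 43. Eliminate D.
Round 2: B 105, A 286, E 145, C 80. Eliminate C.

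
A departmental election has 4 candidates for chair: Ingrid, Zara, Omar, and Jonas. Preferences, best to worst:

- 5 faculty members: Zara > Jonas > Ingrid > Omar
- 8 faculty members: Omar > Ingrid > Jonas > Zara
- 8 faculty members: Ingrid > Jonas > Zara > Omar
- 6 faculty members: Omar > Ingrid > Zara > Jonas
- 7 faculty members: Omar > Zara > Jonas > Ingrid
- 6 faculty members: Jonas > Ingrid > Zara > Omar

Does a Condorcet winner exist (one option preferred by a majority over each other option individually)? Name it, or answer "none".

Omar

Omar vs Ingrid: 21–19 for Omar.
Omar vs Zara: 21–19 for Omar.
Omar vs Jonas: 21–19 for Omar.
Omar beats every other option head-to-head.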